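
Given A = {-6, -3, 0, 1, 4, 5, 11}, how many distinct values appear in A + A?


A + A = {a + a' : a, a' ∈ A}; |A| = 7.
General bounds: 2|A| - 1 ≤ |A + A| ≤ |A|(|A|+1)/2, i.e. 13 ≤ |A + A| ≤ 28.
Lower bound 2|A|-1 is attained iff A is an arithmetic progression.
Enumerate sums a + a' for a ≤ a' (symmetric, so this suffices):
a = -6: -6+-6=-12, -6+-3=-9, -6+0=-6, -6+1=-5, -6+4=-2, -6+5=-1, -6+11=5
a = -3: -3+-3=-6, -3+0=-3, -3+1=-2, -3+4=1, -3+5=2, -3+11=8
a = 0: 0+0=0, 0+1=1, 0+4=4, 0+5=5, 0+11=11
a = 1: 1+1=2, 1+4=5, 1+5=6, 1+11=12
a = 4: 4+4=8, 4+5=9, 4+11=15
a = 5: 5+5=10, 5+11=16
a = 11: 11+11=22
Distinct sums: {-12, -9, -6, -5, -3, -2, -1, 0, 1, 2, 4, 5, 6, 8, 9, 10, 11, 12, 15, 16, 22}
|A + A| = 21

|A + A| = 21


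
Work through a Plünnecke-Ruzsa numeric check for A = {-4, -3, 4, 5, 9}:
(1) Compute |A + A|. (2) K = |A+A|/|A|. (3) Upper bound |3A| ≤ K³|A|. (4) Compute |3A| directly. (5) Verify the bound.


|A| = 5.
Step 1: Compute A + A by enumerating all 25 pairs.
A + A = {-8, -7, -6, 0, 1, 2, 5, 6, 8, 9, 10, 13, 14, 18}, so |A + A| = 14.
Step 2: Doubling constant K = |A + A|/|A| = 14/5 = 14/5 ≈ 2.8000.
Step 3: Plünnecke-Ruzsa gives |3A| ≤ K³·|A| = (2.8000)³ · 5 ≈ 109.7600.
Step 4: Compute 3A = A + A + A directly by enumerating all triples (a,b,c) ∈ A³; |3A| = 28.
Step 5: Check 28 ≤ 109.7600? Yes ✓.

K = 14/5, Plünnecke-Ruzsa bound K³|A| ≈ 109.7600, |3A| = 28, inequality holds.


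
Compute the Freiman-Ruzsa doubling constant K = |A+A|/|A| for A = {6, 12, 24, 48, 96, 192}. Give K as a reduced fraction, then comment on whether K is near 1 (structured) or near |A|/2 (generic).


|A| = 6.
Compute A + A by enumerating all 36 pairs.
A + A = {12, 18, 24, 30, 36, 48, 54, 60, 72, 96, 102, 108, 120, 144, 192, 198, 204, 216, 240, 288, 384}, so |A + A| = 21.
K = |A + A| / |A| = 21/6 = 7/2 ≈ 3.5000.
Reference: AP of size 6 gives K = 11/6 ≈ 1.8333; a fully generic set of size 6 gives K ≈ 3.5000.

|A| = 6, |A + A| = 21, K = 21/6 = 7/2.


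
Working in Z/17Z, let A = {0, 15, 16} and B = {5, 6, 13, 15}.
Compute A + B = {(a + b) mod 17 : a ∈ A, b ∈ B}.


Work in Z/17Z: reduce every sum a + b modulo 17.
Enumerate all 12 pairs:
a = 0: 0+5=5, 0+6=6, 0+13=13, 0+15=15
a = 15: 15+5=3, 15+6=4, 15+13=11, 15+15=13
a = 16: 16+5=4, 16+6=5, 16+13=12, 16+15=14
Distinct residues collected: {3, 4, 5, 6, 11, 12, 13, 14, 15}
|A + B| = 9 (out of 17 total residues).

A + B = {3, 4, 5, 6, 11, 12, 13, 14, 15}


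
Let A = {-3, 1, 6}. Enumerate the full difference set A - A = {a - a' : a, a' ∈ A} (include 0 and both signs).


A - A = {a - a' : a, a' ∈ A}.
Compute a - a' for each ordered pair (a, a'):
a = -3: -3--3=0, -3-1=-4, -3-6=-9
a = 1: 1--3=4, 1-1=0, 1-6=-5
a = 6: 6--3=9, 6-1=5, 6-6=0
Collecting distinct values (and noting 0 appears from a-a):
A - A = {-9, -5, -4, 0, 4, 5, 9}
|A - A| = 7

A - A = {-9, -5, -4, 0, 4, 5, 9}


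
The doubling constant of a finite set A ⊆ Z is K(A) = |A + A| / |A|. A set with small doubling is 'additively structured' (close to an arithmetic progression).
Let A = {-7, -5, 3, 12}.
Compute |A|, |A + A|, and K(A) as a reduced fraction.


|A| = 4.
Compute A + A by enumerating all 16 pairs.
A + A = {-14, -12, -10, -4, -2, 5, 6, 7, 15, 24}, so |A + A| = 10.
K = |A + A| / |A| = 10/4 = 5/2 ≈ 2.5000.
Reference: AP of size 4 gives K = 7/4 ≈ 1.7500; a fully generic set of size 4 gives K ≈ 2.5000.

|A| = 4, |A + A| = 10, K = 10/4 = 5/2.


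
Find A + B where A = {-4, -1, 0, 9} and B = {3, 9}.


A + B = {a + b : a ∈ A, b ∈ B}.
Enumerate all |A|·|B| = 4·2 = 8 pairs (a, b) and collect distinct sums.
a = -4: -4+3=-1, -4+9=5
a = -1: -1+3=2, -1+9=8
a = 0: 0+3=3, 0+9=9
a = 9: 9+3=12, 9+9=18
Collecting distinct sums: A + B = {-1, 2, 3, 5, 8, 9, 12, 18}
|A + B| = 8

A + B = {-1, 2, 3, 5, 8, 9, 12, 18}


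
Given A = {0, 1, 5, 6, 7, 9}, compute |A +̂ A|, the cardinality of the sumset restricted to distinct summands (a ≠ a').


Restricted sumset: A +̂ A = {a + a' : a ∈ A, a' ∈ A, a ≠ a'}.
Equivalently, take A + A and drop any sum 2a that is achievable ONLY as a + a for a ∈ A (i.e. sums representable only with equal summands).
Enumerate pairs (a, a') with a < a' (symmetric, so each unordered pair gives one sum; this covers all a ≠ a'):
  0 + 1 = 1
  0 + 5 = 5
  0 + 6 = 6
  0 + 7 = 7
  0 + 9 = 9
  1 + 5 = 6
  1 + 6 = 7
  1 + 7 = 8
  1 + 9 = 10
  5 + 6 = 11
  5 + 7 = 12
  5 + 9 = 14
  6 + 7 = 13
  6 + 9 = 15
  7 + 9 = 16
Collected distinct sums: {1, 5, 6, 7, 8, 9, 10, 11, 12, 13, 14, 15, 16}
|A +̂ A| = 13
(Reference bound: |A +̂ A| ≥ 2|A| - 3 for |A| ≥ 2, with |A| = 6 giving ≥ 9.)

|A +̂ A| = 13


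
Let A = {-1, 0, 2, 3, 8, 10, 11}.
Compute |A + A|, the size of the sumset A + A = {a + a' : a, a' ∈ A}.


A + A = {a + a' : a, a' ∈ A}; |A| = 7.
General bounds: 2|A| - 1 ≤ |A + A| ≤ |A|(|A|+1)/2, i.e. 13 ≤ |A + A| ≤ 28.
Lower bound 2|A|-1 is attained iff A is an arithmetic progression.
Enumerate sums a + a' for a ≤ a' (symmetric, so this suffices):
a = -1: -1+-1=-2, -1+0=-1, -1+2=1, -1+3=2, -1+8=7, -1+10=9, -1+11=10
a = 0: 0+0=0, 0+2=2, 0+3=3, 0+8=8, 0+10=10, 0+11=11
a = 2: 2+2=4, 2+3=5, 2+8=10, 2+10=12, 2+11=13
a = 3: 3+3=6, 3+8=11, 3+10=13, 3+11=14
a = 8: 8+8=16, 8+10=18, 8+11=19
a = 10: 10+10=20, 10+11=21
a = 11: 11+11=22
Distinct sums: {-2, -1, 0, 1, 2, 3, 4, 5, 6, 7, 8, 9, 10, 11, 12, 13, 14, 16, 18, 19, 20, 21, 22}
|A + A| = 23

|A + A| = 23


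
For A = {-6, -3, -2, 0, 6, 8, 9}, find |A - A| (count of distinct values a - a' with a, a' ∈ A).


A - A = {a - a' : a, a' ∈ A}; |A| = 7.
Bounds: 2|A|-1 ≤ |A - A| ≤ |A|² - |A| + 1, i.e. 13 ≤ |A - A| ≤ 43.
Note: 0 ∈ A - A always (from a - a). The set is symmetric: if d ∈ A - A then -d ∈ A - A.
Enumerate nonzero differences d = a - a' with a > a' (then include -d):
Positive differences: {1, 2, 3, 4, 6, 8, 9, 10, 11, 12, 14, 15}
Full difference set: {0} ∪ (positive diffs) ∪ (negative diffs).
|A - A| = 1 + 2·12 = 25 (matches direct enumeration: 25).

|A - A| = 25


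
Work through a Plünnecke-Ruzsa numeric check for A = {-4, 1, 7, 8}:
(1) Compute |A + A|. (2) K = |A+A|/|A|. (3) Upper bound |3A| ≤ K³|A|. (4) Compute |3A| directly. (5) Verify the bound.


|A| = 4.
Step 1: Compute A + A by enumerating all 16 pairs.
A + A = {-8, -3, 2, 3, 4, 8, 9, 14, 15, 16}, so |A + A| = 10.
Step 2: Doubling constant K = |A + A|/|A| = 10/4 = 10/4 ≈ 2.5000.
Step 3: Plünnecke-Ruzsa gives |3A| ≤ K³·|A| = (2.5000)³ · 4 ≈ 62.5000.
Step 4: Compute 3A = A + A + A directly by enumerating all triples (a,b,c) ∈ A³; |3A| = 19.
Step 5: Check 19 ≤ 62.5000? Yes ✓.

K = 10/4, Plünnecke-Ruzsa bound K³|A| ≈ 62.5000, |3A| = 19, inequality holds.


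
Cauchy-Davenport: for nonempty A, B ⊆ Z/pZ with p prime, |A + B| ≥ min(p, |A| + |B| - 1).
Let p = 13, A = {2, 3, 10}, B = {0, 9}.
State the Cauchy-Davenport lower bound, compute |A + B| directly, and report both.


Cauchy-Davenport: |A + B| ≥ min(p, |A| + |B| - 1) for A, B nonempty in Z/pZ.
|A| = 3, |B| = 2, p = 13.
CD lower bound = min(13, 3 + 2 - 1) = min(13, 4) = 4.
Compute A + B mod 13 directly:
a = 2: 2+0=2, 2+9=11
a = 3: 3+0=3, 3+9=12
a = 10: 10+0=10, 10+9=6
A + B = {2, 3, 6, 10, 11, 12}, so |A + B| = 6.
Verify: 6 ≥ 4? Yes ✓.

CD lower bound = 4, actual |A + B| = 6.


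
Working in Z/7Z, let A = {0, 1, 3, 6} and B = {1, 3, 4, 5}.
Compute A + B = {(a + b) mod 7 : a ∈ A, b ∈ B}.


Work in Z/7Z: reduce every sum a + b modulo 7.
Enumerate all 16 pairs:
a = 0: 0+1=1, 0+3=3, 0+4=4, 0+5=5
a = 1: 1+1=2, 1+3=4, 1+4=5, 1+5=6
a = 3: 3+1=4, 3+3=6, 3+4=0, 3+5=1
a = 6: 6+1=0, 6+3=2, 6+4=3, 6+5=4
Distinct residues collected: {0, 1, 2, 3, 4, 5, 6}
|A + B| = 7 (out of 7 total residues).

A + B = {0, 1, 2, 3, 4, 5, 6}


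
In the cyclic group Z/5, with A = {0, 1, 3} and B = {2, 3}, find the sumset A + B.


Work in Z/5Z: reduce every sum a + b modulo 5.
Enumerate all 6 pairs:
a = 0: 0+2=2, 0+3=3
a = 1: 1+2=3, 1+3=4
a = 3: 3+2=0, 3+3=1
Distinct residues collected: {0, 1, 2, 3, 4}
|A + B| = 5 (out of 5 total residues).

A + B = {0, 1, 2, 3, 4}


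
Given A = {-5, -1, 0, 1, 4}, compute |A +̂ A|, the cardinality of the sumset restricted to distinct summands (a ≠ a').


Restricted sumset: A +̂ A = {a + a' : a ∈ A, a' ∈ A, a ≠ a'}.
Equivalently, take A + A and drop any sum 2a that is achievable ONLY as a + a for a ∈ A (i.e. sums representable only with equal summands).
Enumerate pairs (a, a') with a < a' (symmetric, so each unordered pair gives one sum; this covers all a ≠ a'):
  -5 + -1 = -6
  -5 + 0 = -5
  -5 + 1 = -4
  -5 + 4 = -1
  -1 + 0 = -1
  -1 + 1 = 0
  -1 + 4 = 3
  0 + 1 = 1
  0 + 4 = 4
  1 + 4 = 5
Collected distinct sums: {-6, -5, -4, -1, 0, 1, 3, 4, 5}
|A +̂ A| = 9
(Reference bound: |A +̂ A| ≥ 2|A| - 3 for |A| ≥ 2, with |A| = 5 giving ≥ 7.)

|A +̂ A| = 9


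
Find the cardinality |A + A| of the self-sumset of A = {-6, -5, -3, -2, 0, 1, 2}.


A + A = {a + a' : a, a' ∈ A}; |A| = 7.
General bounds: 2|A| - 1 ≤ |A + A| ≤ |A|(|A|+1)/2, i.e. 13 ≤ |A + A| ≤ 28.
Lower bound 2|A|-1 is attained iff A is an arithmetic progression.
Enumerate sums a + a' for a ≤ a' (symmetric, so this suffices):
a = -6: -6+-6=-12, -6+-5=-11, -6+-3=-9, -6+-2=-8, -6+0=-6, -6+1=-5, -6+2=-4
a = -5: -5+-5=-10, -5+-3=-8, -5+-2=-7, -5+0=-5, -5+1=-4, -5+2=-3
a = -3: -3+-3=-6, -3+-2=-5, -3+0=-3, -3+1=-2, -3+2=-1
a = -2: -2+-2=-4, -2+0=-2, -2+1=-1, -2+2=0
a = 0: 0+0=0, 0+1=1, 0+2=2
a = 1: 1+1=2, 1+2=3
a = 2: 2+2=4
Distinct sums: {-12, -11, -10, -9, -8, -7, -6, -5, -4, -3, -2, -1, 0, 1, 2, 3, 4}
|A + A| = 17

|A + A| = 17


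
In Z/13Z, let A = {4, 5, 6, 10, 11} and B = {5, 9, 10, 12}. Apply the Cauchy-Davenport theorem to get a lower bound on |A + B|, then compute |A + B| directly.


Cauchy-Davenport: |A + B| ≥ min(p, |A| + |B| - 1) for A, B nonempty in Z/pZ.
|A| = 5, |B| = 4, p = 13.
CD lower bound = min(13, 5 + 4 - 1) = min(13, 8) = 8.
Compute A + B mod 13 directly:
a = 4: 4+5=9, 4+9=0, 4+10=1, 4+12=3
a = 5: 5+5=10, 5+9=1, 5+10=2, 5+12=4
a = 6: 6+5=11, 6+9=2, 6+10=3, 6+12=5
a = 10: 10+5=2, 10+9=6, 10+10=7, 10+12=9
a = 11: 11+5=3, 11+9=7, 11+10=8, 11+12=10
A + B = {0, 1, 2, 3, 4, 5, 6, 7, 8, 9, 10, 11}, so |A + B| = 12.
Verify: 12 ≥ 8? Yes ✓.

CD lower bound = 8, actual |A + B| = 12.


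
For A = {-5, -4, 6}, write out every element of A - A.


A - A = {a - a' : a, a' ∈ A}.
Compute a - a' for each ordered pair (a, a'):
a = -5: -5--5=0, -5--4=-1, -5-6=-11
a = -4: -4--5=1, -4--4=0, -4-6=-10
a = 6: 6--5=11, 6--4=10, 6-6=0
Collecting distinct values (and noting 0 appears from a-a):
A - A = {-11, -10, -1, 0, 1, 10, 11}
|A - A| = 7

A - A = {-11, -10, -1, 0, 1, 10, 11}


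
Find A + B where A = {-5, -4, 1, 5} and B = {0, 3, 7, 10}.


A + B = {a + b : a ∈ A, b ∈ B}.
Enumerate all |A|·|B| = 4·4 = 16 pairs (a, b) and collect distinct sums.
a = -5: -5+0=-5, -5+3=-2, -5+7=2, -5+10=5
a = -4: -4+0=-4, -4+3=-1, -4+7=3, -4+10=6
a = 1: 1+0=1, 1+3=4, 1+7=8, 1+10=11
a = 5: 5+0=5, 5+3=8, 5+7=12, 5+10=15
Collecting distinct sums: A + B = {-5, -4, -2, -1, 1, 2, 3, 4, 5, 6, 8, 11, 12, 15}
|A + B| = 14

A + B = {-5, -4, -2, -1, 1, 2, 3, 4, 5, 6, 8, 11, 12, 15}


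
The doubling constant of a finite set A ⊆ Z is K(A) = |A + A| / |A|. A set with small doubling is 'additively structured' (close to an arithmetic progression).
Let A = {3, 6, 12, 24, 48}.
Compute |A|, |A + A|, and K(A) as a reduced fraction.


|A| = 5.
Compute A + A by enumerating all 25 pairs.
A + A = {6, 9, 12, 15, 18, 24, 27, 30, 36, 48, 51, 54, 60, 72, 96}, so |A + A| = 15.
K = |A + A| / |A| = 15/5 = 3/1 ≈ 3.0000.
Reference: AP of size 5 gives K = 9/5 ≈ 1.8000; a fully generic set of size 5 gives K ≈ 3.0000.

|A| = 5, |A + A| = 15, K = 15/5 = 3/1.


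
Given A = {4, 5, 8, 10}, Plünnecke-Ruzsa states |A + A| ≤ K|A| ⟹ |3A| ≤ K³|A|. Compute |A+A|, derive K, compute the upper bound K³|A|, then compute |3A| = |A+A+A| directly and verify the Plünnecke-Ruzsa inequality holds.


|A| = 4.
Step 1: Compute A + A by enumerating all 16 pairs.
A + A = {8, 9, 10, 12, 13, 14, 15, 16, 18, 20}, so |A + A| = 10.
Step 2: Doubling constant K = |A + A|/|A| = 10/4 = 10/4 ≈ 2.5000.
Step 3: Plünnecke-Ruzsa gives |3A| ≤ K³·|A| = (2.5000)³ · 4 ≈ 62.5000.
Step 4: Compute 3A = A + A + A directly by enumerating all triples (a,b,c) ∈ A³; |3A| = 17.
Step 5: Check 17 ≤ 62.5000? Yes ✓.

K = 10/4, Plünnecke-Ruzsa bound K³|A| ≈ 62.5000, |3A| = 17, inequality holds.


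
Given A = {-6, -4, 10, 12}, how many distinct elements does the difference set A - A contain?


A - A = {a - a' : a, a' ∈ A}; |A| = 4.
Bounds: 2|A|-1 ≤ |A - A| ≤ |A|² - |A| + 1, i.e. 7 ≤ |A - A| ≤ 13.
Note: 0 ∈ A - A always (from a - a). The set is symmetric: if d ∈ A - A then -d ∈ A - A.
Enumerate nonzero differences d = a - a' with a > a' (then include -d):
Positive differences: {2, 14, 16, 18}
Full difference set: {0} ∪ (positive diffs) ∪ (negative diffs).
|A - A| = 1 + 2·4 = 9 (matches direct enumeration: 9).

|A - A| = 9


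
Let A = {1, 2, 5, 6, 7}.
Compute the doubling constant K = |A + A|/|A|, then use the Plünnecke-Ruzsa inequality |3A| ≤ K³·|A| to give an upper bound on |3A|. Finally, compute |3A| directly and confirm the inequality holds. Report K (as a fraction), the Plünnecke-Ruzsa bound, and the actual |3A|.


|A| = 5.
Step 1: Compute A + A by enumerating all 25 pairs.
A + A = {2, 3, 4, 6, 7, 8, 9, 10, 11, 12, 13, 14}, so |A + A| = 12.
Step 2: Doubling constant K = |A + A|/|A| = 12/5 = 12/5 ≈ 2.4000.
Step 3: Plünnecke-Ruzsa gives |3A| ≤ K³·|A| = (2.4000)³ · 5 ≈ 69.1200.
Step 4: Compute 3A = A + A + A directly by enumerating all triples (a,b,c) ∈ A³; |3A| = 19.
Step 5: Check 19 ≤ 69.1200? Yes ✓.

K = 12/5, Plünnecke-Ruzsa bound K³|A| ≈ 69.1200, |3A| = 19, inequality holds.


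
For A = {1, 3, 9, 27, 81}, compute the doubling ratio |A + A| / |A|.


|A| = 5.
Compute A + A by enumerating all 25 pairs.
A + A = {2, 4, 6, 10, 12, 18, 28, 30, 36, 54, 82, 84, 90, 108, 162}, so |A + A| = 15.
K = |A + A| / |A| = 15/5 = 3/1 ≈ 3.0000.
Reference: AP of size 5 gives K = 9/5 ≈ 1.8000; a fully generic set of size 5 gives K ≈ 3.0000.

|A| = 5, |A + A| = 15, K = 15/5 = 3/1.


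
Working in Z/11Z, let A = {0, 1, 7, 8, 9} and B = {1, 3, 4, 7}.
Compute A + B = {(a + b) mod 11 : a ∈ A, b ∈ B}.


Work in Z/11Z: reduce every sum a + b modulo 11.
Enumerate all 20 pairs:
a = 0: 0+1=1, 0+3=3, 0+4=4, 0+7=7
a = 1: 1+1=2, 1+3=4, 1+4=5, 1+7=8
a = 7: 7+1=8, 7+3=10, 7+4=0, 7+7=3
a = 8: 8+1=9, 8+3=0, 8+4=1, 8+7=4
a = 9: 9+1=10, 9+3=1, 9+4=2, 9+7=5
Distinct residues collected: {0, 1, 2, 3, 4, 5, 7, 8, 9, 10}
|A + B| = 10 (out of 11 total residues).

A + B = {0, 1, 2, 3, 4, 5, 7, 8, 9, 10}


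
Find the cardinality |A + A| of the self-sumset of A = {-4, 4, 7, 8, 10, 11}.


A + A = {a + a' : a, a' ∈ A}; |A| = 6.
General bounds: 2|A| - 1 ≤ |A + A| ≤ |A|(|A|+1)/2, i.e. 11 ≤ |A + A| ≤ 21.
Lower bound 2|A|-1 is attained iff A is an arithmetic progression.
Enumerate sums a + a' for a ≤ a' (symmetric, so this suffices):
a = -4: -4+-4=-8, -4+4=0, -4+7=3, -4+8=4, -4+10=6, -4+11=7
a = 4: 4+4=8, 4+7=11, 4+8=12, 4+10=14, 4+11=15
a = 7: 7+7=14, 7+8=15, 7+10=17, 7+11=18
a = 8: 8+8=16, 8+10=18, 8+11=19
a = 10: 10+10=20, 10+11=21
a = 11: 11+11=22
Distinct sums: {-8, 0, 3, 4, 6, 7, 8, 11, 12, 14, 15, 16, 17, 18, 19, 20, 21, 22}
|A + A| = 18

|A + A| = 18


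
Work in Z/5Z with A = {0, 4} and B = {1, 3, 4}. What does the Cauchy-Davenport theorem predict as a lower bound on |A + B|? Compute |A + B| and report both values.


Cauchy-Davenport: |A + B| ≥ min(p, |A| + |B| - 1) for A, B nonempty in Z/pZ.
|A| = 2, |B| = 3, p = 5.
CD lower bound = min(5, 2 + 3 - 1) = min(5, 4) = 4.
Compute A + B mod 5 directly:
a = 0: 0+1=1, 0+3=3, 0+4=4
a = 4: 4+1=0, 4+3=2, 4+4=3
A + B = {0, 1, 2, 3, 4}, so |A + B| = 5.
Verify: 5 ≥ 4? Yes ✓.

CD lower bound = 4, actual |A + B| = 5.


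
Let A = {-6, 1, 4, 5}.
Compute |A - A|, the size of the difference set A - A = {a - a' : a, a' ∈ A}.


A - A = {a - a' : a, a' ∈ A}; |A| = 4.
Bounds: 2|A|-1 ≤ |A - A| ≤ |A|² - |A| + 1, i.e. 7 ≤ |A - A| ≤ 13.
Note: 0 ∈ A - A always (from a - a). The set is symmetric: if d ∈ A - A then -d ∈ A - A.
Enumerate nonzero differences d = a - a' with a > a' (then include -d):
Positive differences: {1, 3, 4, 7, 10, 11}
Full difference set: {0} ∪ (positive diffs) ∪ (negative diffs).
|A - A| = 1 + 2·6 = 13 (matches direct enumeration: 13).

|A - A| = 13


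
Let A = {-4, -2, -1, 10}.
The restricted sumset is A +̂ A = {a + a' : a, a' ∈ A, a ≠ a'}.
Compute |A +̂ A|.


Restricted sumset: A +̂ A = {a + a' : a ∈ A, a' ∈ A, a ≠ a'}.
Equivalently, take A + A and drop any sum 2a that is achievable ONLY as a + a for a ∈ A (i.e. sums representable only with equal summands).
Enumerate pairs (a, a') with a < a' (symmetric, so each unordered pair gives one sum; this covers all a ≠ a'):
  -4 + -2 = -6
  -4 + -1 = -5
  -4 + 10 = 6
  -2 + -1 = -3
  -2 + 10 = 8
  -1 + 10 = 9
Collected distinct sums: {-6, -5, -3, 6, 8, 9}
|A +̂ A| = 6
(Reference bound: |A +̂ A| ≥ 2|A| - 3 for |A| ≥ 2, with |A| = 4 giving ≥ 5.)

|A +̂ A| = 6


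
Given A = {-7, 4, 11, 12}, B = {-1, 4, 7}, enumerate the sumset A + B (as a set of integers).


A + B = {a + b : a ∈ A, b ∈ B}.
Enumerate all |A|·|B| = 4·3 = 12 pairs (a, b) and collect distinct sums.
a = -7: -7+-1=-8, -7+4=-3, -7+7=0
a = 4: 4+-1=3, 4+4=8, 4+7=11
a = 11: 11+-1=10, 11+4=15, 11+7=18
a = 12: 12+-1=11, 12+4=16, 12+7=19
Collecting distinct sums: A + B = {-8, -3, 0, 3, 8, 10, 11, 15, 16, 18, 19}
|A + B| = 11

A + B = {-8, -3, 0, 3, 8, 10, 11, 15, 16, 18, 19}


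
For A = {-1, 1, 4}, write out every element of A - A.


A - A = {a - a' : a, a' ∈ A}.
Compute a - a' for each ordered pair (a, a'):
a = -1: -1--1=0, -1-1=-2, -1-4=-5
a = 1: 1--1=2, 1-1=0, 1-4=-3
a = 4: 4--1=5, 4-1=3, 4-4=0
Collecting distinct values (and noting 0 appears from a-a):
A - A = {-5, -3, -2, 0, 2, 3, 5}
|A - A| = 7

A - A = {-5, -3, -2, 0, 2, 3, 5}


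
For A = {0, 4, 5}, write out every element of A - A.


A - A = {a - a' : a, a' ∈ A}.
Compute a - a' for each ordered pair (a, a'):
a = 0: 0-0=0, 0-4=-4, 0-5=-5
a = 4: 4-0=4, 4-4=0, 4-5=-1
a = 5: 5-0=5, 5-4=1, 5-5=0
Collecting distinct values (and noting 0 appears from a-a):
A - A = {-5, -4, -1, 0, 1, 4, 5}
|A - A| = 7

A - A = {-5, -4, -1, 0, 1, 4, 5}


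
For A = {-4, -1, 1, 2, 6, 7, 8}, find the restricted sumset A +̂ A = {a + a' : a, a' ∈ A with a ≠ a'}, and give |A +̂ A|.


Restricted sumset: A +̂ A = {a + a' : a ∈ A, a' ∈ A, a ≠ a'}.
Equivalently, take A + A and drop any sum 2a that is achievable ONLY as a + a for a ∈ A (i.e. sums representable only with equal summands).
Enumerate pairs (a, a') with a < a' (symmetric, so each unordered pair gives one sum; this covers all a ≠ a'):
  -4 + -1 = -5
  -4 + 1 = -3
  -4 + 2 = -2
  -4 + 6 = 2
  -4 + 7 = 3
  -4 + 8 = 4
  -1 + 1 = 0
  -1 + 2 = 1
  -1 + 6 = 5
  -1 + 7 = 6
  -1 + 8 = 7
  1 + 2 = 3
  1 + 6 = 7
  1 + 7 = 8
  1 + 8 = 9
  2 + 6 = 8
  2 + 7 = 9
  2 + 8 = 10
  6 + 7 = 13
  6 + 8 = 14
  7 + 8 = 15
Collected distinct sums: {-5, -3, -2, 0, 1, 2, 3, 4, 5, 6, 7, 8, 9, 10, 13, 14, 15}
|A +̂ A| = 17
(Reference bound: |A +̂ A| ≥ 2|A| - 3 for |A| ≥ 2, with |A| = 7 giving ≥ 11.)

|A +̂ A| = 17


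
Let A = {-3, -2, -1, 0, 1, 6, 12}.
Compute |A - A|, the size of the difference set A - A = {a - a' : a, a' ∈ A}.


A - A = {a - a' : a, a' ∈ A}; |A| = 7.
Bounds: 2|A|-1 ≤ |A - A| ≤ |A|² - |A| + 1, i.e. 13 ≤ |A - A| ≤ 43.
Note: 0 ∈ A - A always (from a - a). The set is symmetric: if d ∈ A - A then -d ∈ A - A.
Enumerate nonzero differences d = a - a' with a > a' (then include -d):
Positive differences: {1, 2, 3, 4, 5, 6, 7, 8, 9, 11, 12, 13, 14, 15}
Full difference set: {0} ∪ (positive diffs) ∪ (negative diffs).
|A - A| = 1 + 2·14 = 29 (matches direct enumeration: 29).

|A - A| = 29


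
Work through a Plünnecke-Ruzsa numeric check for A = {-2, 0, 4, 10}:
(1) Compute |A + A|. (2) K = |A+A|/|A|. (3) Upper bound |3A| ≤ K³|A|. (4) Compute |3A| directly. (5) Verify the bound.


|A| = 4.
Step 1: Compute A + A by enumerating all 16 pairs.
A + A = {-4, -2, 0, 2, 4, 8, 10, 14, 20}, so |A + A| = 9.
Step 2: Doubling constant K = |A + A|/|A| = 9/4 = 9/4 ≈ 2.2500.
Step 3: Plünnecke-Ruzsa gives |3A| ≤ K³·|A| = (2.2500)³ · 4 ≈ 45.5625.
Step 4: Compute 3A = A + A + A directly by enumerating all triples (a,b,c) ∈ A³; |3A| = 15.
Step 5: Check 15 ≤ 45.5625? Yes ✓.

K = 9/4, Plünnecke-Ruzsa bound K³|A| ≈ 45.5625, |3A| = 15, inequality holds.


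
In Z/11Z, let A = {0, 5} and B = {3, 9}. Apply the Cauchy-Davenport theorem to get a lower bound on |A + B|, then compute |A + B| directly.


Cauchy-Davenport: |A + B| ≥ min(p, |A| + |B| - 1) for A, B nonempty in Z/pZ.
|A| = 2, |B| = 2, p = 11.
CD lower bound = min(11, 2 + 2 - 1) = min(11, 3) = 3.
Compute A + B mod 11 directly:
a = 0: 0+3=3, 0+9=9
a = 5: 5+3=8, 5+9=3
A + B = {3, 8, 9}, so |A + B| = 3.
Verify: 3 ≥ 3? Yes ✓.

CD lower bound = 3, actual |A + B| = 3.


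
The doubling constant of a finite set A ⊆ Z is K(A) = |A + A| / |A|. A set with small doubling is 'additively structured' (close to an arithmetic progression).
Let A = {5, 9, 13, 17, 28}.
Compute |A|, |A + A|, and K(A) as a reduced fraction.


|A| = 5.
Compute A + A by enumerating all 25 pairs.
A + A = {10, 14, 18, 22, 26, 30, 33, 34, 37, 41, 45, 56}, so |A + A| = 12.
K = |A + A| / |A| = 12/5 (already in lowest terms) ≈ 2.4000.
Reference: AP of size 5 gives K = 9/5 ≈ 1.8000; a fully generic set of size 5 gives K ≈ 3.0000.

|A| = 5, |A + A| = 12, K = 12/5.


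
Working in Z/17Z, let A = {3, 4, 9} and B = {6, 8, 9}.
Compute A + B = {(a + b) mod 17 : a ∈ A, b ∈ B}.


Work in Z/17Z: reduce every sum a + b modulo 17.
Enumerate all 9 pairs:
a = 3: 3+6=9, 3+8=11, 3+9=12
a = 4: 4+6=10, 4+8=12, 4+9=13
a = 9: 9+6=15, 9+8=0, 9+9=1
Distinct residues collected: {0, 1, 9, 10, 11, 12, 13, 15}
|A + B| = 8 (out of 17 total residues).

A + B = {0, 1, 9, 10, 11, 12, 13, 15}


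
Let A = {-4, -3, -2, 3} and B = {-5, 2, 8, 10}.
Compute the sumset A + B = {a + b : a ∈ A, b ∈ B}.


A + B = {a + b : a ∈ A, b ∈ B}.
Enumerate all |A|·|B| = 4·4 = 16 pairs (a, b) and collect distinct sums.
a = -4: -4+-5=-9, -4+2=-2, -4+8=4, -4+10=6
a = -3: -3+-5=-8, -3+2=-1, -3+8=5, -3+10=7
a = -2: -2+-5=-7, -2+2=0, -2+8=6, -2+10=8
a = 3: 3+-5=-2, 3+2=5, 3+8=11, 3+10=13
Collecting distinct sums: A + B = {-9, -8, -7, -2, -1, 0, 4, 5, 6, 7, 8, 11, 13}
|A + B| = 13

A + B = {-9, -8, -7, -2, -1, 0, 4, 5, 6, 7, 8, 11, 13}


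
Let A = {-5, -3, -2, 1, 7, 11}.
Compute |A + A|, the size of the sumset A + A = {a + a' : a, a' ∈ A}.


A + A = {a + a' : a, a' ∈ A}; |A| = 6.
General bounds: 2|A| - 1 ≤ |A + A| ≤ |A|(|A|+1)/2, i.e. 11 ≤ |A + A| ≤ 21.
Lower bound 2|A|-1 is attained iff A is an arithmetic progression.
Enumerate sums a + a' for a ≤ a' (symmetric, so this suffices):
a = -5: -5+-5=-10, -5+-3=-8, -5+-2=-7, -5+1=-4, -5+7=2, -5+11=6
a = -3: -3+-3=-6, -3+-2=-5, -3+1=-2, -3+7=4, -3+11=8
a = -2: -2+-2=-4, -2+1=-1, -2+7=5, -2+11=9
a = 1: 1+1=2, 1+7=8, 1+11=12
a = 7: 7+7=14, 7+11=18
a = 11: 11+11=22
Distinct sums: {-10, -8, -7, -6, -5, -4, -2, -1, 2, 4, 5, 6, 8, 9, 12, 14, 18, 22}
|A + A| = 18

|A + A| = 18


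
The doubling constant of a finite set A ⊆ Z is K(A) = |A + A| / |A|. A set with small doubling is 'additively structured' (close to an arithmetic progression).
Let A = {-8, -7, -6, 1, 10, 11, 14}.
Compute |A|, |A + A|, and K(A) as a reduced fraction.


|A| = 7.
Compute A + A by enumerating all 49 pairs.
A + A = {-16, -15, -14, -13, -12, -7, -6, -5, 2, 3, 4, 5, 6, 7, 8, 11, 12, 15, 20, 21, 22, 24, 25, 28}, so |A + A| = 24.
K = |A + A| / |A| = 24/7 (already in lowest terms) ≈ 3.4286.
Reference: AP of size 7 gives K = 13/7 ≈ 1.8571; a fully generic set of size 7 gives K ≈ 4.0000.

|A| = 7, |A + A| = 24, K = 24/7.


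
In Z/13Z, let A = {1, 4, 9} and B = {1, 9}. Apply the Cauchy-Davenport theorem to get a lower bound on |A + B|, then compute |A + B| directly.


Cauchy-Davenport: |A + B| ≥ min(p, |A| + |B| - 1) for A, B nonempty in Z/pZ.
|A| = 3, |B| = 2, p = 13.
CD lower bound = min(13, 3 + 2 - 1) = min(13, 4) = 4.
Compute A + B mod 13 directly:
a = 1: 1+1=2, 1+9=10
a = 4: 4+1=5, 4+9=0
a = 9: 9+1=10, 9+9=5
A + B = {0, 2, 5, 10}, so |A + B| = 4.
Verify: 4 ≥ 4? Yes ✓.

CD lower bound = 4, actual |A + B| = 4.


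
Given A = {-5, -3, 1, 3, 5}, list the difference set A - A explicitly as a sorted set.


A - A = {a - a' : a, a' ∈ A}.
Compute a - a' for each ordered pair (a, a'):
a = -5: -5--5=0, -5--3=-2, -5-1=-6, -5-3=-8, -5-5=-10
a = -3: -3--5=2, -3--3=0, -3-1=-4, -3-3=-6, -3-5=-8
a = 1: 1--5=6, 1--3=4, 1-1=0, 1-3=-2, 1-5=-4
a = 3: 3--5=8, 3--3=6, 3-1=2, 3-3=0, 3-5=-2
a = 5: 5--5=10, 5--3=8, 5-1=4, 5-3=2, 5-5=0
Collecting distinct values (and noting 0 appears from a-a):
A - A = {-10, -8, -6, -4, -2, 0, 2, 4, 6, 8, 10}
|A - A| = 11

A - A = {-10, -8, -6, -4, -2, 0, 2, 4, 6, 8, 10}


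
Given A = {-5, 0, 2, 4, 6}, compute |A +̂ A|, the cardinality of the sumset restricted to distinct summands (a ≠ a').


Restricted sumset: A +̂ A = {a + a' : a ∈ A, a' ∈ A, a ≠ a'}.
Equivalently, take A + A and drop any sum 2a that is achievable ONLY as a + a for a ∈ A (i.e. sums representable only with equal summands).
Enumerate pairs (a, a') with a < a' (symmetric, so each unordered pair gives one sum; this covers all a ≠ a'):
  -5 + 0 = -5
  -5 + 2 = -3
  -5 + 4 = -1
  -5 + 6 = 1
  0 + 2 = 2
  0 + 4 = 4
  0 + 6 = 6
  2 + 4 = 6
  2 + 6 = 8
  4 + 6 = 10
Collected distinct sums: {-5, -3, -1, 1, 2, 4, 6, 8, 10}
|A +̂ A| = 9
(Reference bound: |A +̂ A| ≥ 2|A| - 3 for |A| ≥ 2, with |A| = 5 giving ≥ 7.)

|A +̂ A| = 9


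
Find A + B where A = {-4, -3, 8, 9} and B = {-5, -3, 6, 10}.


A + B = {a + b : a ∈ A, b ∈ B}.
Enumerate all |A|·|B| = 4·4 = 16 pairs (a, b) and collect distinct sums.
a = -4: -4+-5=-9, -4+-3=-7, -4+6=2, -4+10=6
a = -3: -3+-5=-8, -3+-3=-6, -3+6=3, -3+10=7
a = 8: 8+-5=3, 8+-3=5, 8+6=14, 8+10=18
a = 9: 9+-5=4, 9+-3=6, 9+6=15, 9+10=19
Collecting distinct sums: A + B = {-9, -8, -7, -6, 2, 3, 4, 5, 6, 7, 14, 15, 18, 19}
|A + B| = 14

A + B = {-9, -8, -7, -6, 2, 3, 4, 5, 6, 7, 14, 15, 18, 19}


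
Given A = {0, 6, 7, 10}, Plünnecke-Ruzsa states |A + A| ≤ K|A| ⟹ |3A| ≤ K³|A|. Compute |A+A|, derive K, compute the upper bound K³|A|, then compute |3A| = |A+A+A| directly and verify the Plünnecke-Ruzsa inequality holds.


|A| = 4.
Step 1: Compute A + A by enumerating all 16 pairs.
A + A = {0, 6, 7, 10, 12, 13, 14, 16, 17, 20}, so |A + A| = 10.
Step 2: Doubling constant K = |A + A|/|A| = 10/4 = 10/4 ≈ 2.5000.
Step 3: Plünnecke-Ruzsa gives |3A| ≤ K³·|A| = (2.5000)³ · 4 ≈ 62.5000.
Step 4: Compute 3A = A + A + A directly by enumerating all triples (a,b,c) ∈ A³; |3A| = 19.
Step 5: Check 19 ≤ 62.5000? Yes ✓.

K = 10/4, Plünnecke-Ruzsa bound K³|A| ≈ 62.5000, |3A| = 19, inequality holds.


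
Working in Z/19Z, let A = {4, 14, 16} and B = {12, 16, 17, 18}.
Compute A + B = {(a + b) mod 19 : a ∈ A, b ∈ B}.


Work in Z/19Z: reduce every sum a + b modulo 19.
Enumerate all 12 pairs:
a = 4: 4+12=16, 4+16=1, 4+17=2, 4+18=3
a = 14: 14+12=7, 14+16=11, 14+17=12, 14+18=13
a = 16: 16+12=9, 16+16=13, 16+17=14, 16+18=15
Distinct residues collected: {1, 2, 3, 7, 9, 11, 12, 13, 14, 15, 16}
|A + B| = 11 (out of 19 total residues).

A + B = {1, 2, 3, 7, 9, 11, 12, 13, 14, 15, 16}


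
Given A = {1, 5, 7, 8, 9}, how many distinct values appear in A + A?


A + A = {a + a' : a, a' ∈ A}; |A| = 5.
General bounds: 2|A| - 1 ≤ |A + A| ≤ |A|(|A|+1)/2, i.e. 9 ≤ |A + A| ≤ 15.
Lower bound 2|A|-1 is attained iff A is an arithmetic progression.
Enumerate sums a + a' for a ≤ a' (symmetric, so this suffices):
a = 1: 1+1=2, 1+5=6, 1+7=8, 1+8=9, 1+9=10
a = 5: 5+5=10, 5+7=12, 5+8=13, 5+9=14
a = 7: 7+7=14, 7+8=15, 7+9=16
a = 8: 8+8=16, 8+9=17
a = 9: 9+9=18
Distinct sums: {2, 6, 8, 9, 10, 12, 13, 14, 15, 16, 17, 18}
|A + A| = 12

|A + A| = 12


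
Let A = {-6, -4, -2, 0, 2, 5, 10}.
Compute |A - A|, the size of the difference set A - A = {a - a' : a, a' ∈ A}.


A - A = {a - a' : a, a' ∈ A}; |A| = 7.
Bounds: 2|A|-1 ≤ |A - A| ≤ |A|² - |A| + 1, i.e. 13 ≤ |A - A| ≤ 43.
Note: 0 ∈ A - A always (from a - a). The set is symmetric: if d ∈ A - A then -d ∈ A - A.
Enumerate nonzero differences d = a - a' with a > a' (then include -d):
Positive differences: {2, 3, 4, 5, 6, 7, 8, 9, 10, 11, 12, 14, 16}
Full difference set: {0} ∪ (positive diffs) ∪ (negative diffs).
|A - A| = 1 + 2·13 = 27 (matches direct enumeration: 27).

|A - A| = 27


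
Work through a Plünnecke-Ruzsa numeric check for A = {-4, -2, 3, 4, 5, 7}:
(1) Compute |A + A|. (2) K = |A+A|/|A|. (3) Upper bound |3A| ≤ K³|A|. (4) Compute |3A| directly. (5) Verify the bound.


|A| = 6.
Step 1: Compute A + A by enumerating all 36 pairs.
A + A = {-8, -6, -4, -1, 0, 1, 2, 3, 5, 6, 7, 8, 9, 10, 11, 12, 14}, so |A + A| = 17.
Step 2: Doubling constant K = |A + A|/|A| = 17/6 = 17/6 ≈ 2.8333.
Step 3: Plünnecke-Ruzsa gives |3A| ≤ K³·|A| = (2.8333)³ · 6 ≈ 136.4722.
Step 4: Compute 3A = A + A + A directly by enumerating all triples (a,b,c) ∈ A³; |3A| = 30.
Step 5: Check 30 ≤ 136.4722? Yes ✓.

K = 17/6, Plünnecke-Ruzsa bound K³|A| ≈ 136.4722, |3A| = 30, inequality holds.


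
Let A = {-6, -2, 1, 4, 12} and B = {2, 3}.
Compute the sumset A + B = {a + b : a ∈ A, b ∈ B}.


A + B = {a + b : a ∈ A, b ∈ B}.
Enumerate all |A|·|B| = 5·2 = 10 pairs (a, b) and collect distinct sums.
a = -6: -6+2=-4, -6+3=-3
a = -2: -2+2=0, -2+3=1
a = 1: 1+2=3, 1+3=4
a = 4: 4+2=6, 4+3=7
a = 12: 12+2=14, 12+3=15
Collecting distinct sums: A + B = {-4, -3, 0, 1, 3, 4, 6, 7, 14, 15}
|A + B| = 10

A + B = {-4, -3, 0, 1, 3, 4, 6, 7, 14, 15}


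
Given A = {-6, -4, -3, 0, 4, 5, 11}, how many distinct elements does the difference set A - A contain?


A - A = {a - a' : a, a' ∈ A}; |A| = 7.
Bounds: 2|A|-1 ≤ |A - A| ≤ |A|² - |A| + 1, i.e. 13 ≤ |A - A| ≤ 43.
Note: 0 ∈ A - A always (from a - a). The set is symmetric: if d ∈ A - A then -d ∈ A - A.
Enumerate nonzero differences d = a - a' with a > a' (then include -d):
Positive differences: {1, 2, 3, 4, 5, 6, 7, 8, 9, 10, 11, 14, 15, 17}
Full difference set: {0} ∪ (positive diffs) ∪ (negative diffs).
|A - A| = 1 + 2·14 = 29 (matches direct enumeration: 29).

|A - A| = 29


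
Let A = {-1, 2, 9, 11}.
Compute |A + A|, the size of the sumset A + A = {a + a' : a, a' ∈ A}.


A + A = {a + a' : a, a' ∈ A}; |A| = 4.
General bounds: 2|A| - 1 ≤ |A + A| ≤ |A|(|A|+1)/2, i.e. 7 ≤ |A + A| ≤ 10.
Lower bound 2|A|-1 is attained iff A is an arithmetic progression.
Enumerate sums a + a' for a ≤ a' (symmetric, so this suffices):
a = -1: -1+-1=-2, -1+2=1, -1+9=8, -1+11=10
a = 2: 2+2=4, 2+9=11, 2+11=13
a = 9: 9+9=18, 9+11=20
a = 11: 11+11=22
Distinct sums: {-2, 1, 4, 8, 10, 11, 13, 18, 20, 22}
|A + A| = 10

|A + A| = 10


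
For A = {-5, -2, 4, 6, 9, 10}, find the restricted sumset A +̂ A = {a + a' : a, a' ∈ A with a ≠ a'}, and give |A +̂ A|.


Restricted sumset: A +̂ A = {a + a' : a ∈ A, a' ∈ A, a ≠ a'}.
Equivalently, take A + A and drop any sum 2a that is achievable ONLY as a + a for a ∈ A (i.e. sums representable only with equal summands).
Enumerate pairs (a, a') with a < a' (symmetric, so each unordered pair gives one sum; this covers all a ≠ a'):
  -5 + -2 = -7
  -5 + 4 = -1
  -5 + 6 = 1
  -5 + 9 = 4
  -5 + 10 = 5
  -2 + 4 = 2
  -2 + 6 = 4
  -2 + 9 = 7
  -2 + 10 = 8
  4 + 6 = 10
  4 + 9 = 13
  4 + 10 = 14
  6 + 9 = 15
  6 + 10 = 16
  9 + 10 = 19
Collected distinct sums: {-7, -1, 1, 2, 4, 5, 7, 8, 10, 13, 14, 15, 16, 19}
|A +̂ A| = 14
(Reference bound: |A +̂ A| ≥ 2|A| - 3 for |A| ≥ 2, with |A| = 6 giving ≥ 9.)

|A +̂ A| = 14


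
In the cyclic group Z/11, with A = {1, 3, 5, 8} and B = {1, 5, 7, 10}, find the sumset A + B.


Work in Z/11Z: reduce every sum a + b modulo 11.
Enumerate all 16 pairs:
a = 1: 1+1=2, 1+5=6, 1+7=8, 1+10=0
a = 3: 3+1=4, 3+5=8, 3+7=10, 3+10=2
a = 5: 5+1=6, 5+5=10, 5+7=1, 5+10=4
a = 8: 8+1=9, 8+5=2, 8+7=4, 8+10=7
Distinct residues collected: {0, 1, 2, 4, 6, 7, 8, 9, 10}
|A + B| = 9 (out of 11 total residues).

A + B = {0, 1, 2, 4, 6, 7, 8, 9, 10}


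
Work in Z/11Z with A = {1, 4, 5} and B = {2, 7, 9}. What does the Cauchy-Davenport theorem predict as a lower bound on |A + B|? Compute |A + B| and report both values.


Cauchy-Davenport: |A + B| ≥ min(p, |A| + |B| - 1) for A, B nonempty in Z/pZ.
|A| = 3, |B| = 3, p = 11.
CD lower bound = min(11, 3 + 3 - 1) = min(11, 5) = 5.
Compute A + B mod 11 directly:
a = 1: 1+2=3, 1+7=8, 1+9=10
a = 4: 4+2=6, 4+7=0, 4+9=2
a = 5: 5+2=7, 5+7=1, 5+9=3
A + B = {0, 1, 2, 3, 6, 7, 8, 10}, so |A + B| = 8.
Verify: 8 ≥ 5? Yes ✓.

CD lower bound = 5, actual |A + B| = 8.


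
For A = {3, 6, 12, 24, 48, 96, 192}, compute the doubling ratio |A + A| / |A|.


|A| = 7.
Compute A + A by enumerating all 49 pairs.
A + A = {6, 9, 12, 15, 18, 24, 27, 30, 36, 48, 51, 54, 60, 72, 96, 99, 102, 108, 120, 144, 192, 195, 198, 204, 216, 240, 288, 384}, so |A + A| = 28.
K = |A + A| / |A| = 28/7 = 4/1 ≈ 4.0000.
Reference: AP of size 7 gives K = 13/7 ≈ 1.8571; a fully generic set of size 7 gives K ≈ 4.0000.

|A| = 7, |A + A| = 28, K = 28/7 = 4/1.


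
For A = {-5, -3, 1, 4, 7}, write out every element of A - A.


A - A = {a - a' : a, a' ∈ A}.
Compute a - a' for each ordered pair (a, a'):
a = -5: -5--5=0, -5--3=-2, -5-1=-6, -5-4=-9, -5-7=-12
a = -3: -3--5=2, -3--3=0, -3-1=-4, -3-4=-7, -3-7=-10
a = 1: 1--5=6, 1--3=4, 1-1=0, 1-4=-3, 1-7=-6
a = 4: 4--5=9, 4--3=7, 4-1=3, 4-4=0, 4-7=-3
a = 7: 7--5=12, 7--3=10, 7-1=6, 7-4=3, 7-7=0
Collecting distinct values (and noting 0 appears from a-a):
A - A = {-12, -10, -9, -7, -6, -4, -3, -2, 0, 2, 3, 4, 6, 7, 9, 10, 12}
|A - A| = 17

A - A = {-12, -10, -9, -7, -6, -4, -3, -2, 0, 2, 3, 4, 6, 7, 9, 10, 12}


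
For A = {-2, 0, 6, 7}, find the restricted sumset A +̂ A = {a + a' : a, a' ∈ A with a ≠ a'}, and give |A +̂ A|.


Restricted sumset: A +̂ A = {a + a' : a ∈ A, a' ∈ A, a ≠ a'}.
Equivalently, take A + A and drop any sum 2a that is achievable ONLY as a + a for a ∈ A (i.e. sums representable only with equal summands).
Enumerate pairs (a, a') with a < a' (symmetric, so each unordered pair gives one sum; this covers all a ≠ a'):
  -2 + 0 = -2
  -2 + 6 = 4
  -2 + 7 = 5
  0 + 6 = 6
  0 + 7 = 7
  6 + 7 = 13
Collected distinct sums: {-2, 4, 5, 6, 7, 13}
|A +̂ A| = 6
(Reference bound: |A +̂ A| ≥ 2|A| - 3 for |A| ≥ 2, with |A| = 4 giving ≥ 5.)

|A +̂ A| = 6


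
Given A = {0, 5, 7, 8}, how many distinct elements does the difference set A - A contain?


A - A = {a - a' : a, a' ∈ A}; |A| = 4.
Bounds: 2|A|-1 ≤ |A - A| ≤ |A|² - |A| + 1, i.e. 7 ≤ |A - A| ≤ 13.
Note: 0 ∈ A - A always (from a - a). The set is symmetric: if d ∈ A - A then -d ∈ A - A.
Enumerate nonzero differences d = a - a' with a > a' (then include -d):
Positive differences: {1, 2, 3, 5, 7, 8}
Full difference set: {0} ∪ (positive diffs) ∪ (negative diffs).
|A - A| = 1 + 2·6 = 13 (matches direct enumeration: 13).

|A - A| = 13


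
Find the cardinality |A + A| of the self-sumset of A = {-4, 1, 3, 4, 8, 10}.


A + A = {a + a' : a, a' ∈ A}; |A| = 6.
General bounds: 2|A| - 1 ≤ |A + A| ≤ |A|(|A|+1)/2, i.e. 11 ≤ |A + A| ≤ 21.
Lower bound 2|A|-1 is attained iff A is an arithmetic progression.
Enumerate sums a + a' for a ≤ a' (symmetric, so this suffices):
a = -4: -4+-4=-8, -4+1=-3, -4+3=-1, -4+4=0, -4+8=4, -4+10=6
a = 1: 1+1=2, 1+3=4, 1+4=5, 1+8=9, 1+10=11
a = 3: 3+3=6, 3+4=7, 3+8=11, 3+10=13
a = 4: 4+4=8, 4+8=12, 4+10=14
a = 8: 8+8=16, 8+10=18
a = 10: 10+10=20
Distinct sums: {-8, -3, -1, 0, 2, 4, 5, 6, 7, 8, 9, 11, 12, 13, 14, 16, 18, 20}
|A + A| = 18

|A + A| = 18


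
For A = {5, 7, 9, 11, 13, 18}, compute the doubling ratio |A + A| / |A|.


|A| = 6.
Compute A + A by enumerating all 36 pairs.
A + A = {10, 12, 14, 16, 18, 20, 22, 23, 24, 25, 26, 27, 29, 31, 36}, so |A + A| = 15.
K = |A + A| / |A| = 15/6 = 5/2 ≈ 2.5000.
Reference: AP of size 6 gives K = 11/6 ≈ 1.8333; a fully generic set of size 6 gives K ≈ 3.5000.

|A| = 6, |A + A| = 15, K = 15/6 = 5/2.


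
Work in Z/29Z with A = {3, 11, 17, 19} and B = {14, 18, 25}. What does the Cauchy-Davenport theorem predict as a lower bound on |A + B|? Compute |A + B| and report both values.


Cauchy-Davenport: |A + B| ≥ min(p, |A| + |B| - 1) for A, B nonempty in Z/pZ.
|A| = 4, |B| = 3, p = 29.
CD lower bound = min(29, 4 + 3 - 1) = min(29, 6) = 6.
Compute A + B mod 29 directly:
a = 3: 3+14=17, 3+18=21, 3+25=28
a = 11: 11+14=25, 11+18=0, 11+25=7
a = 17: 17+14=2, 17+18=6, 17+25=13
a = 19: 19+14=4, 19+18=8, 19+25=15
A + B = {0, 2, 4, 6, 7, 8, 13, 15, 17, 21, 25, 28}, so |A + B| = 12.
Verify: 12 ≥ 6? Yes ✓.

CD lower bound = 6, actual |A + B| = 12.


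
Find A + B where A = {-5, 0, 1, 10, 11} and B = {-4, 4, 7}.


A + B = {a + b : a ∈ A, b ∈ B}.
Enumerate all |A|·|B| = 5·3 = 15 pairs (a, b) and collect distinct sums.
a = -5: -5+-4=-9, -5+4=-1, -5+7=2
a = 0: 0+-4=-4, 0+4=4, 0+7=7
a = 1: 1+-4=-3, 1+4=5, 1+7=8
a = 10: 10+-4=6, 10+4=14, 10+7=17
a = 11: 11+-4=7, 11+4=15, 11+7=18
Collecting distinct sums: A + B = {-9, -4, -3, -1, 2, 4, 5, 6, 7, 8, 14, 15, 17, 18}
|A + B| = 14

A + B = {-9, -4, -3, -1, 2, 4, 5, 6, 7, 8, 14, 15, 17, 18}


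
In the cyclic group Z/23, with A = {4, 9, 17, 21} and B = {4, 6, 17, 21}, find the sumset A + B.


Work in Z/23Z: reduce every sum a + b modulo 23.
Enumerate all 16 pairs:
a = 4: 4+4=8, 4+6=10, 4+17=21, 4+21=2
a = 9: 9+4=13, 9+6=15, 9+17=3, 9+21=7
a = 17: 17+4=21, 17+6=0, 17+17=11, 17+21=15
a = 21: 21+4=2, 21+6=4, 21+17=15, 21+21=19
Distinct residues collected: {0, 2, 3, 4, 7, 8, 10, 11, 13, 15, 19, 21}
|A + B| = 12 (out of 23 total residues).

A + B = {0, 2, 3, 4, 7, 8, 10, 11, 13, 15, 19, 21}


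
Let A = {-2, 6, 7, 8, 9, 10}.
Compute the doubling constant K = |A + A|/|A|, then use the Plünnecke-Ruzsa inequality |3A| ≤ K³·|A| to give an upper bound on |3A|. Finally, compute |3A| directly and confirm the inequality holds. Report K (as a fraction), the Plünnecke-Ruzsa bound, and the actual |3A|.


|A| = 6.
Step 1: Compute A + A by enumerating all 36 pairs.
A + A = {-4, 4, 5, 6, 7, 8, 12, 13, 14, 15, 16, 17, 18, 19, 20}, so |A + A| = 15.
Step 2: Doubling constant K = |A + A|/|A| = 15/6 = 15/6 ≈ 2.5000.
Step 3: Plünnecke-Ruzsa gives |3A| ≤ K³·|A| = (2.5000)³ · 6 ≈ 93.7500.
Step 4: Compute 3A = A + A + A directly by enumerating all triples (a,b,c) ∈ A³; |3A| = 27.
Step 5: Check 27 ≤ 93.7500? Yes ✓.

K = 15/6, Plünnecke-Ruzsa bound K³|A| ≈ 93.7500, |3A| = 27, inequality holds.


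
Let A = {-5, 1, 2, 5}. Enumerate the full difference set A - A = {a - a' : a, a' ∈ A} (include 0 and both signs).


A - A = {a - a' : a, a' ∈ A}.
Compute a - a' for each ordered pair (a, a'):
a = -5: -5--5=0, -5-1=-6, -5-2=-7, -5-5=-10
a = 1: 1--5=6, 1-1=0, 1-2=-1, 1-5=-4
a = 2: 2--5=7, 2-1=1, 2-2=0, 2-5=-3
a = 5: 5--5=10, 5-1=4, 5-2=3, 5-5=0
Collecting distinct values (and noting 0 appears from a-a):
A - A = {-10, -7, -6, -4, -3, -1, 0, 1, 3, 4, 6, 7, 10}
|A - A| = 13

A - A = {-10, -7, -6, -4, -3, -1, 0, 1, 3, 4, 6, 7, 10}


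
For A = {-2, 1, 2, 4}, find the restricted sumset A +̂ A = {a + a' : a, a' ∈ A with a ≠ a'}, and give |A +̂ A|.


Restricted sumset: A +̂ A = {a + a' : a ∈ A, a' ∈ A, a ≠ a'}.
Equivalently, take A + A and drop any sum 2a that is achievable ONLY as a + a for a ∈ A (i.e. sums representable only with equal summands).
Enumerate pairs (a, a') with a < a' (symmetric, so each unordered pair gives one sum; this covers all a ≠ a'):
  -2 + 1 = -1
  -2 + 2 = 0
  -2 + 4 = 2
  1 + 2 = 3
  1 + 4 = 5
  2 + 4 = 6
Collected distinct sums: {-1, 0, 2, 3, 5, 6}
|A +̂ A| = 6
(Reference bound: |A +̂ A| ≥ 2|A| - 3 for |A| ≥ 2, with |A| = 4 giving ≥ 5.)

|A +̂ A| = 6


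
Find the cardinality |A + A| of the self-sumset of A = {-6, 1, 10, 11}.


A + A = {a + a' : a, a' ∈ A}; |A| = 4.
General bounds: 2|A| - 1 ≤ |A + A| ≤ |A|(|A|+1)/2, i.e. 7 ≤ |A + A| ≤ 10.
Lower bound 2|A|-1 is attained iff A is an arithmetic progression.
Enumerate sums a + a' for a ≤ a' (symmetric, so this suffices):
a = -6: -6+-6=-12, -6+1=-5, -6+10=4, -6+11=5
a = 1: 1+1=2, 1+10=11, 1+11=12
a = 10: 10+10=20, 10+11=21
a = 11: 11+11=22
Distinct sums: {-12, -5, 2, 4, 5, 11, 12, 20, 21, 22}
|A + A| = 10

|A + A| = 10
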